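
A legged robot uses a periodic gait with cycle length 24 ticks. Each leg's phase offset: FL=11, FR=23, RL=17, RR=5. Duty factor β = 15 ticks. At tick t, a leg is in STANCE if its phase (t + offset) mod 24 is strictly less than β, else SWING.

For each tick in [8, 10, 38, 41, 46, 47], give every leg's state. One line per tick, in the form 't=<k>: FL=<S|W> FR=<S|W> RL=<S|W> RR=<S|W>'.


t=8: phase=(19,7,1,13) vs β=15 → FL=W FR=S RL=S RR=S
t=10: phase=(21,9,3,15) vs β=15 → FL=W FR=S RL=S RR=W
t=38: phase=(1,13,7,19) vs β=15 → FL=S FR=S RL=S RR=W
t=41: phase=(4,16,10,22) vs β=15 → FL=S FR=W RL=S RR=W
t=46: phase=(9,21,15,3) vs β=15 → FL=S FR=W RL=W RR=S
t=47: phase=(10,22,16,4) vs β=15 → FL=S FR=W RL=W RR=S

t=8: FL=W FR=S RL=S RR=S
t=10: FL=W FR=S RL=S RR=W
t=38: FL=S FR=S RL=S RR=W
t=41: FL=S FR=W RL=S RR=W
t=46: FL=S FR=W RL=W RR=S
t=47: FL=S FR=W RL=W RR=S


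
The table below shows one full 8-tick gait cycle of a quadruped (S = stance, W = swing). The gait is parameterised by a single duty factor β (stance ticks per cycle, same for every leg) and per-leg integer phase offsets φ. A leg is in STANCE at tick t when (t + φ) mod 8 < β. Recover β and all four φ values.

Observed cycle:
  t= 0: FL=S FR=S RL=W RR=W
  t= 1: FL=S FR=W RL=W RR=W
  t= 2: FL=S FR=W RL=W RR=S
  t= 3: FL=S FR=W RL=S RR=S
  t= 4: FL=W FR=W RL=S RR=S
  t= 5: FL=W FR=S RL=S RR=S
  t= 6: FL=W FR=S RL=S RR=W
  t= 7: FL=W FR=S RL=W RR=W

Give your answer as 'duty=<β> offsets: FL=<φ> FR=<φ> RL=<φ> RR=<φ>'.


duty=4 offsets: FL=0 FR=3 RL=5 RR=6

duty β = stance ticks per leg = 4
FL: stance ticks = 4; W→S at t=0 → φ=0
FR: stance ticks = 4; W→S at t=5 → φ=3
RL: stance ticks = 4; W→S at t=3 → φ=5
RR: stance ticks = 4; W→S at t=2 → φ=6


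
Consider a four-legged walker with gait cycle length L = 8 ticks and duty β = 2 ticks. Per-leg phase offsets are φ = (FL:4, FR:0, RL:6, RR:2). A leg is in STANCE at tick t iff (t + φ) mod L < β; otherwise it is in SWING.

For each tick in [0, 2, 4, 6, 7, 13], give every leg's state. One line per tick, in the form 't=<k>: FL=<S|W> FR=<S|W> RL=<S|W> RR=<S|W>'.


t=0: phase=(4,0,6,2) vs β=2 → FL=W FR=S RL=W RR=W
t=2: phase=(6,2,0,4) vs β=2 → FL=W FR=W RL=S RR=W
t=4: phase=(0,4,2,6) vs β=2 → FL=S FR=W RL=W RR=W
t=6: phase=(2,6,4,0) vs β=2 → FL=W FR=W RL=W RR=S
t=7: phase=(3,7,5,1) vs β=2 → FL=W FR=W RL=W RR=S
t=13: phase=(1,5,3,7) vs β=2 → FL=S FR=W RL=W RR=W

t=0: FL=W FR=S RL=W RR=W
t=2: FL=W FR=W RL=S RR=W
t=4: FL=S FR=W RL=W RR=W
t=6: FL=W FR=W RL=W RR=S
t=7: FL=W FR=W RL=W RR=S
t=13: FL=S FR=W RL=W RR=W


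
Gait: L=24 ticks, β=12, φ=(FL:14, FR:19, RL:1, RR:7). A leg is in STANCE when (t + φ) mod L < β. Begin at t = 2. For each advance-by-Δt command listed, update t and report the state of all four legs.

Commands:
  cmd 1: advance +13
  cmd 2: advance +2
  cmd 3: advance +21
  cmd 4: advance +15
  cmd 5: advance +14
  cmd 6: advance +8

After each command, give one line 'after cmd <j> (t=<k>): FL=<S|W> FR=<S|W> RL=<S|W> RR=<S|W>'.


start t=2: FL=W FR=W RL=S RR=S
cmd 1: advance +13 → t=15, phase=(5,10,16,22) → FL=S FR=S RL=W RR=W
cmd 2: advance +2 → t=17, phase=(7,12,18,0) → FL=S FR=W RL=W RR=S
cmd 3: advance +21 → t=38, phase=(4,9,15,21) → FL=S FR=S RL=W RR=W
cmd 4: advance +15 → t=53, phase=(19,0,6,12) → FL=W FR=S RL=S RR=W
cmd 5: advance +14 → t=67, phase=(9,14,20,2) → FL=S FR=W RL=W RR=S
cmd 6: advance +8 → t=75, phase=(17,22,4,10) → FL=W FR=W RL=S RR=S

after cmd 1 (t=15): FL=S FR=S RL=W RR=W
after cmd 2 (t=17): FL=S FR=W RL=W RR=S
after cmd 3 (t=38): FL=S FR=S RL=W RR=W
after cmd 4 (t=53): FL=W FR=S RL=S RR=W
after cmd 5 (t=67): FL=S FR=W RL=W RR=S
after cmd 6 (t=75): FL=W FR=W RL=S RR=S


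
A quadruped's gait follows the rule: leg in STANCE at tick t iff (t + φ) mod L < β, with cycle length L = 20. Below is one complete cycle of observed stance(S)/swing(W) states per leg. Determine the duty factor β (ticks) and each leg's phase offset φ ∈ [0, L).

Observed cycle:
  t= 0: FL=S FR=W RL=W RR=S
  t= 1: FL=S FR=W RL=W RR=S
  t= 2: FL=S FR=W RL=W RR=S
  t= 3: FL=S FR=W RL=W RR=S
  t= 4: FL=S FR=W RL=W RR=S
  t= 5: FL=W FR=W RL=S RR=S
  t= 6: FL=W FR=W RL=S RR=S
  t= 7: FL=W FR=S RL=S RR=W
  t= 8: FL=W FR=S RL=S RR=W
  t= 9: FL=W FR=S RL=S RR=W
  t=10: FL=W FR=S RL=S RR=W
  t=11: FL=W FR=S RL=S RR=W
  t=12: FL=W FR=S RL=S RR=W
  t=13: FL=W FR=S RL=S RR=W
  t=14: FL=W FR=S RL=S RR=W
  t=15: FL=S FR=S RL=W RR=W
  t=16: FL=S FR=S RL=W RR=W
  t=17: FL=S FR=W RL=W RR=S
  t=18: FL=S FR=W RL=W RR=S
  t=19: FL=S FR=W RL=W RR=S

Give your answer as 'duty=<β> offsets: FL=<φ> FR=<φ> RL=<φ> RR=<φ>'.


duty=10 offsets: FL=5 FR=13 RL=15 RR=3

duty β = stance ticks per leg = 10
FL: stance ticks = 10; W→S at t=15 → φ=5
FR: stance ticks = 10; W→S at t=7 → φ=13
RL: stance ticks = 10; W→S at t=5 → φ=15
RR: stance ticks = 10; W→S at t=17 → φ=3


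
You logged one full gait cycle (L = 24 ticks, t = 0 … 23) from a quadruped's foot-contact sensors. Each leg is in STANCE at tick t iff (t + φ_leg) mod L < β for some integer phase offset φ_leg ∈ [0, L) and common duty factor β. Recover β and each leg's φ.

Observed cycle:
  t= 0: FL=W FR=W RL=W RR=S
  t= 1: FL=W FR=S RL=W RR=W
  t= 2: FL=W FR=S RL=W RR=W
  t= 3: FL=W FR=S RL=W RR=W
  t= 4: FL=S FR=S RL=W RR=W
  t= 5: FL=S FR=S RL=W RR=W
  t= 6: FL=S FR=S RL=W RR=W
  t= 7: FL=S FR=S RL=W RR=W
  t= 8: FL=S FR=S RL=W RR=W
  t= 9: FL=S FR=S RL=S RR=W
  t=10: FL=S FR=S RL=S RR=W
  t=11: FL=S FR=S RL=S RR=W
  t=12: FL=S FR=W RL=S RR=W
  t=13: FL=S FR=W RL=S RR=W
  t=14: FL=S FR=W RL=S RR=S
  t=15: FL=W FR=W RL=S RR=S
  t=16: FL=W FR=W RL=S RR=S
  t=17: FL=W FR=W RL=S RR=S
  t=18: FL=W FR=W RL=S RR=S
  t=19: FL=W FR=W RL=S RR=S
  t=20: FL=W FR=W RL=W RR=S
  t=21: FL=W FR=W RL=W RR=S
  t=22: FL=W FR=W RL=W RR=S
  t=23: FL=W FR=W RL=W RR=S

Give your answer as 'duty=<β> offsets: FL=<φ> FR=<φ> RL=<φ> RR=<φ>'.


duty β = stance ticks per leg = 11
FL: stance ticks = 11; W→S at t=4 → φ=20
FR: stance ticks = 11; W→S at t=1 → φ=23
RL: stance ticks = 11; W→S at t=9 → φ=15
RR: stance ticks = 11; W→S at t=14 → φ=10

duty=11 offsets: FL=20 FR=23 RL=15 RR=10


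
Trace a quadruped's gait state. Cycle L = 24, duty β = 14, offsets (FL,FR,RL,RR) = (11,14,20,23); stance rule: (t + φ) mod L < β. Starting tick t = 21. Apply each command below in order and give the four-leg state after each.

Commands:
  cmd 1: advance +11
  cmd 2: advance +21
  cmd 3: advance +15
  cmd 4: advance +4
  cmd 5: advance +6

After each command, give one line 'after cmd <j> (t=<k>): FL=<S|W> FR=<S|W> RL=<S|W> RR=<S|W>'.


after cmd 1 (t=32): FL=W FR=W RL=S RR=S
after cmd 2 (t=53): FL=W FR=W RL=S RR=S
after cmd 3 (t=68): FL=S FR=S RL=W RR=W
after cmd 4 (t=72): FL=S FR=W RL=W RR=W
after cmd 5 (t=78): FL=W FR=W RL=S RR=S

start t=21: FL=S FR=S RL=W RR=W
cmd 1: advance +11 → t=32, phase=(19,22,4,7) → FL=W FR=W RL=S RR=S
cmd 2: advance +21 → t=53, phase=(16,19,1,4) → FL=W FR=W RL=S RR=S
cmd 3: advance +15 → t=68, phase=(7,10,16,19) → FL=S FR=S RL=W RR=W
cmd 4: advance +4 → t=72, phase=(11,14,20,23) → FL=S FR=W RL=W RR=W
cmd 5: advance +6 → t=78, phase=(17,20,2,5) → FL=W FR=W RL=S RR=S


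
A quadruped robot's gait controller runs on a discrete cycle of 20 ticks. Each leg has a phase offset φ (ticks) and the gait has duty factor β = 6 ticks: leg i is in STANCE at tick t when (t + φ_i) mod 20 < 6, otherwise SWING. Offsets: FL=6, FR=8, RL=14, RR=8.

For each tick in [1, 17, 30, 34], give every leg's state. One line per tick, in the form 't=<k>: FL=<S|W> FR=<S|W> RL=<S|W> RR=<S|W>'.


t=1: phase=(7,9,15,9) vs β=6 → FL=W FR=W RL=W RR=W
t=17: phase=(3,5,11,5) vs β=6 → FL=S FR=S RL=W RR=S
t=30: phase=(16,18,4,18) vs β=6 → FL=W FR=W RL=S RR=W
t=34: phase=(0,2,8,2) vs β=6 → FL=S FR=S RL=W RR=S

t=1: FL=W FR=W RL=W RR=W
t=17: FL=S FR=S RL=W RR=S
t=30: FL=W FR=W RL=S RR=W
t=34: FL=S FR=S RL=W RR=S


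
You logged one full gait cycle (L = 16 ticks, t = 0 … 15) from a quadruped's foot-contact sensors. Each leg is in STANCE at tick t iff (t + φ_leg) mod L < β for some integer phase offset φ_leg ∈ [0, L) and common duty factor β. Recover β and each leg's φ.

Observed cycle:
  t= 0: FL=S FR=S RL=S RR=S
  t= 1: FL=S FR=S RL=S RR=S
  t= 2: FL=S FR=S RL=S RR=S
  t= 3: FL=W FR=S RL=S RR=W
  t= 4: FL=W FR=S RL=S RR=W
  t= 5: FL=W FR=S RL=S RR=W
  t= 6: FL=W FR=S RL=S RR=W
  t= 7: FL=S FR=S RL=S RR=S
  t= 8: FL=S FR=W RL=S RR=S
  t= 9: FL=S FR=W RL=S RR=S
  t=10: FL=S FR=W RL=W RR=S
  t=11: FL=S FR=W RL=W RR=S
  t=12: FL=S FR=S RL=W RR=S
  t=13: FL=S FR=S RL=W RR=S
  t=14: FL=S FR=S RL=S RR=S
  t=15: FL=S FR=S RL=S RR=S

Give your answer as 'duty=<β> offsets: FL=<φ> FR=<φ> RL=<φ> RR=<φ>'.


duty=12 offsets: FL=9 FR=4 RL=2 RR=9

duty β = stance ticks per leg = 12
FL: stance ticks = 12; W→S at t=7 → φ=9
FR: stance ticks = 12; W→S at t=12 → φ=4
RL: stance ticks = 12; W→S at t=14 → φ=2
RR: stance ticks = 12; W→S at t=7 → φ=9


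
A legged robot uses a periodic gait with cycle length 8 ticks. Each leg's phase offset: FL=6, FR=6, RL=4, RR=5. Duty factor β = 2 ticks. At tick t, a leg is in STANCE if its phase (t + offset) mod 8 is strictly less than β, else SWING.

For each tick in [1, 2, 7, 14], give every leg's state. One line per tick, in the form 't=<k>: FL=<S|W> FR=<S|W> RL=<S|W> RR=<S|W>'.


t=1: phase=(7,7,5,6) vs β=2 → FL=W FR=W RL=W RR=W
t=2: phase=(0,0,6,7) vs β=2 → FL=S FR=S RL=W RR=W
t=7: phase=(5,5,3,4) vs β=2 → FL=W FR=W RL=W RR=W
t=14: phase=(4,4,2,3) vs β=2 → FL=W FR=W RL=W RR=W

t=1: FL=W FR=W RL=W RR=W
t=2: FL=S FR=S RL=W RR=W
t=7: FL=W FR=W RL=W RR=W
t=14: FL=W FR=W RL=W RR=W


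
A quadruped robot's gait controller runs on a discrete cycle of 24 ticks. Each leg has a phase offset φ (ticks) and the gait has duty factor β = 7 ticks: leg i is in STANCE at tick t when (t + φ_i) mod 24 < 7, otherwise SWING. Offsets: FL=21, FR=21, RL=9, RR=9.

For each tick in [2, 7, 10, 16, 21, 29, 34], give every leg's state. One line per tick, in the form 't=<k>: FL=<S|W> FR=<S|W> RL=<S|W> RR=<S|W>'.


t=2: phase=(23,23,11,11) vs β=7 → FL=W FR=W RL=W RR=W
t=7: phase=(4,4,16,16) vs β=7 → FL=S FR=S RL=W RR=W
t=10: phase=(7,7,19,19) vs β=7 → FL=W FR=W RL=W RR=W
t=16: phase=(13,13,1,1) vs β=7 → FL=W FR=W RL=S RR=S
t=21: phase=(18,18,6,6) vs β=7 → FL=W FR=W RL=S RR=S
t=29: phase=(2,2,14,14) vs β=7 → FL=S FR=S RL=W RR=W
t=34: phase=(7,7,19,19) vs β=7 → FL=W FR=W RL=W RR=W

t=2: FL=W FR=W RL=W RR=W
t=7: FL=S FR=S RL=W RR=W
t=10: FL=W FR=W RL=W RR=W
t=16: FL=W FR=W RL=S RR=S
t=21: FL=W FR=W RL=S RR=S
t=29: FL=S FR=S RL=W RR=W
t=34: FL=W FR=W RL=W RR=W


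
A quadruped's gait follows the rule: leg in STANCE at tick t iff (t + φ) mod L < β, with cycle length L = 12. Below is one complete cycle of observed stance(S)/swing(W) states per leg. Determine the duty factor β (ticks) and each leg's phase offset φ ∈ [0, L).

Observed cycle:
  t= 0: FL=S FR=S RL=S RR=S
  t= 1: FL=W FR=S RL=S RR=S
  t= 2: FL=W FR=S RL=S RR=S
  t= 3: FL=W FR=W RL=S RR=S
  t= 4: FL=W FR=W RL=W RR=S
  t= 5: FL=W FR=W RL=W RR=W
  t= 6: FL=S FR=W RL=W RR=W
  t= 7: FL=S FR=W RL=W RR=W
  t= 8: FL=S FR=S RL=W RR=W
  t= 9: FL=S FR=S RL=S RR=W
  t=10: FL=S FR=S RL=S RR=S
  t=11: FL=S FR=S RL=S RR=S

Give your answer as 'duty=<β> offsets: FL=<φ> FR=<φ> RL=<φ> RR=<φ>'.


duty β = stance ticks per leg = 7
FL: stance ticks = 7; W→S at t=6 → φ=6
FR: stance ticks = 7; W→S at t=8 → φ=4
RL: stance ticks = 7; W→S at t=9 → φ=3
RR: stance ticks = 7; W→S at t=10 → φ=2

duty=7 offsets: FL=6 FR=4 RL=3 RR=2


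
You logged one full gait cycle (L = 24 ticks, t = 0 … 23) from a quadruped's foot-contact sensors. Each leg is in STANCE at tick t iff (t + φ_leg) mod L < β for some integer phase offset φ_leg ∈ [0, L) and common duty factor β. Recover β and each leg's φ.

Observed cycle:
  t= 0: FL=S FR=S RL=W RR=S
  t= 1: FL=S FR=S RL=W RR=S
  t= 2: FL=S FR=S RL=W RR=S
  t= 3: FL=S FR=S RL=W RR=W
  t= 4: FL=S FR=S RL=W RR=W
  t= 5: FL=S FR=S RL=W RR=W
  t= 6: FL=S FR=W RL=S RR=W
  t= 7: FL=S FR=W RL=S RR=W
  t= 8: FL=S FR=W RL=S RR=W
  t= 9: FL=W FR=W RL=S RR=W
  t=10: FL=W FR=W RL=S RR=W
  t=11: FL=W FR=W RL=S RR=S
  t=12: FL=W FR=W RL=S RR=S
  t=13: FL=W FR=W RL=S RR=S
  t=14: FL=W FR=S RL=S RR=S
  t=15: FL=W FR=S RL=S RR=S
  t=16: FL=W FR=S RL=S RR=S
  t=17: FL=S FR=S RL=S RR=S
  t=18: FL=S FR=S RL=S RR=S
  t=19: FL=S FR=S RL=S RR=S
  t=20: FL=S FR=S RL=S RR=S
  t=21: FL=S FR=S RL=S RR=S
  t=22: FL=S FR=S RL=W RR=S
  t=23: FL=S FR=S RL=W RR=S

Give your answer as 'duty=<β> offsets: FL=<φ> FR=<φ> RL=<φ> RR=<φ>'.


duty=16 offsets: FL=7 FR=10 RL=18 RR=13

duty β = stance ticks per leg = 16
FL: stance ticks = 16; W→S at t=17 → φ=7
FR: stance ticks = 16; W→S at t=14 → φ=10
RL: stance ticks = 16; W→S at t=6 → φ=18
RR: stance ticks = 16; W→S at t=11 → φ=13


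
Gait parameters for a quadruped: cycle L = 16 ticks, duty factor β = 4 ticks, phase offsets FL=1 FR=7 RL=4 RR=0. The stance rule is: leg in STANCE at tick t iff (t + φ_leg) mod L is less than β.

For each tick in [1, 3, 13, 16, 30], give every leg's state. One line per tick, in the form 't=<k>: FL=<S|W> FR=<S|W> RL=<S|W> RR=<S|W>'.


t=1: phase=(2,8,5,1) vs β=4 → FL=S FR=W RL=W RR=S
t=3: phase=(4,10,7,3) vs β=4 → FL=W FR=W RL=W RR=S
t=13: phase=(14,4,1,13) vs β=4 → FL=W FR=W RL=S RR=W
t=16: phase=(1,7,4,0) vs β=4 → FL=S FR=W RL=W RR=S
t=30: phase=(15,5,2,14) vs β=4 → FL=W FR=W RL=S RR=W

t=1: FL=S FR=W RL=W RR=S
t=3: FL=W FR=W RL=W RR=S
t=13: FL=W FR=W RL=S RR=W
t=16: FL=S FR=W RL=W RR=S
t=30: FL=W FR=W RL=S RR=W


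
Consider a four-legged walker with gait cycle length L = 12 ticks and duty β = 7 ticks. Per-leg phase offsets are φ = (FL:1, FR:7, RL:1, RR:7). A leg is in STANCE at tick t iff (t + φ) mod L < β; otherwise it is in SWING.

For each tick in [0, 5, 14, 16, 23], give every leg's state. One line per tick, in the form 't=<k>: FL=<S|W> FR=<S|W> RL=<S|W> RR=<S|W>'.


t=0: phase=(1,7,1,7) vs β=7 → FL=S FR=W RL=S RR=W
t=5: phase=(6,0,6,0) vs β=7 → FL=S FR=S RL=S RR=S
t=14: phase=(3,9,3,9) vs β=7 → FL=S FR=W RL=S RR=W
t=16: phase=(5,11,5,11) vs β=7 → FL=S FR=W RL=S RR=W
t=23: phase=(0,6,0,6) vs β=7 → FL=S FR=S RL=S RR=S

t=0: FL=S FR=W RL=S RR=W
t=5: FL=S FR=S RL=S RR=S
t=14: FL=S FR=W RL=S RR=W
t=16: FL=S FR=W RL=S RR=W
t=23: FL=S FR=S RL=S RR=S


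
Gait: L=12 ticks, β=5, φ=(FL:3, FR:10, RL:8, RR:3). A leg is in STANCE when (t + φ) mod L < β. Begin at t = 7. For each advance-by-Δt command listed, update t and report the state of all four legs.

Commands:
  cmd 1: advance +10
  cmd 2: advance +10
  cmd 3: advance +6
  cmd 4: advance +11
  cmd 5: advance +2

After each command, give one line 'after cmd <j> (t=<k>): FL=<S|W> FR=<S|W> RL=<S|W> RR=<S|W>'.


start t=7: FL=W FR=W RL=S RR=W
cmd 1: advance +10 → t=17, phase=(8,3,1,8) → FL=W FR=S RL=S RR=W
cmd 2: advance +10 → t=27, phase=(6,1,11,6) → FL=W FR=S RL=W RR=W
cmd 3: advance +6 → t=33, phase=(0,7,5,0) → FL=S FR=W RL=W RR=S
cmd 4: advance +11 → t=44, phase=(11,6,4,11) → FL=W FR=W RL=S RR=W
cmd 5: advance +2 → t=46, phase=(1,8,6,1) → FL=S FR=W RL=W RR=S

after cmd 1 (t=17): FL=W FR=S RL=S RR=W
after cmd 2 (t=27): FL=W FR=S RL=W RR=W
after cmd 3 (t=33): FL=S FR=W RL=W RR=S
after cmd 4 (t=44): FL=W FR=W RL=S RR=W
after cmd 5 (t=46): FL=S FR=W RL=W RR=S


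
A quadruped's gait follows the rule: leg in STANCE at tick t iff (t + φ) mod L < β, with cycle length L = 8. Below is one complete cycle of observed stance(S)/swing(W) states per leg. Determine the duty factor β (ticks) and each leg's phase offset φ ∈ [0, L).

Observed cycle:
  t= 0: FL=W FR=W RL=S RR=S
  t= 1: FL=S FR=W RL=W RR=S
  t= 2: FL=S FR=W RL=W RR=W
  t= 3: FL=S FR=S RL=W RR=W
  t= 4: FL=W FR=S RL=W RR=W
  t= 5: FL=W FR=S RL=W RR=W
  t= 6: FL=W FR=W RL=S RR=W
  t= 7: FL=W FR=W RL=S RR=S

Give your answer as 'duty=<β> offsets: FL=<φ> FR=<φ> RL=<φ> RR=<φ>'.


duty β = stance ticks per leg = 3
FL: stance ticks = 3; W→S at t=1 → φ=7
FR: stance ticks = 3; W→S at t=3 → φ=5
RL: stance ticks = 3; W→S at t=6 → φ=2
RR: stance ticks = 3; W→S at t=7 → φ=1

duty=3 offsets: FL=7 FR=5 RL=2 RR=1


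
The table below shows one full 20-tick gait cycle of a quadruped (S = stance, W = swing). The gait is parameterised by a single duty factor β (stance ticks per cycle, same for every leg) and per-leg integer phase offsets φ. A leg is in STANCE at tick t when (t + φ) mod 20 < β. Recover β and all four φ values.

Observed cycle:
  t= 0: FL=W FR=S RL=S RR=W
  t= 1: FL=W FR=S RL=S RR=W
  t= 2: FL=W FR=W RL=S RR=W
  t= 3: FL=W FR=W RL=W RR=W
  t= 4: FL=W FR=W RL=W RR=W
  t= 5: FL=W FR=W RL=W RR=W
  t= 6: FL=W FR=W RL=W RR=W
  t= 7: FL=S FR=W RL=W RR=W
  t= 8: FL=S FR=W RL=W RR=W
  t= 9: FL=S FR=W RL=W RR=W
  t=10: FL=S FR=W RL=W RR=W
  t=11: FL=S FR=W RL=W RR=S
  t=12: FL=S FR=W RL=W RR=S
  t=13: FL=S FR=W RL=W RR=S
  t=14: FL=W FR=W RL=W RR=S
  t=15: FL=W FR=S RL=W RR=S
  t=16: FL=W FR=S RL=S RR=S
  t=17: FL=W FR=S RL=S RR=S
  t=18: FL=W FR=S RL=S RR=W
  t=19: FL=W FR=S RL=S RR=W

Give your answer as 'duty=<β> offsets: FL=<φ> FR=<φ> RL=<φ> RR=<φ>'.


duty β = stance ticks per leg = 7
FL: stance ticks = 7; W→S at t=7 → φ=13
FR: stance ticks = 7; W→S at t=15 → φ=5
RL: stance ticks = 7; W→S at t=16 → φ=4
RR: stance ticks = 7; W→S at t=11 → φ=9

duty=7 offsets: FL=13 FR=5 RL=4 RR=9


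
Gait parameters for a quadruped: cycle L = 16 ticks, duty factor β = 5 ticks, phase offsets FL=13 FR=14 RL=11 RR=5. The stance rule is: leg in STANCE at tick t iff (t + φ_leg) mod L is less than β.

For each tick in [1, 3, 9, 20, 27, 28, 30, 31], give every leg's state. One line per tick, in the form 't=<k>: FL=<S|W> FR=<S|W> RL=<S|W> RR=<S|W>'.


t=1: phase=(14,15,12,6) vs β=5 → FL=W FR=W RL=W RR=W
t=3: phase=(0,1,14,8) vs β=5 → FL=S FR=S RL=W RR=W
t=9: phase=(6,7,4,14) vs β=5 → FL=W FR=W RL=S RR=W
t=20: phase=(1,2,15,9) vs β=5 → FL=S FR=S RL=W RR=W
t=27: phase=(8,9,6,0) vs β=5 → FL=W FR=W RL=W RR=S
t=28: phase=(9,10,7,1) vs β=5 → FL=W FR=W RL=W RR=S
t=30: phase=(11,12,9,3) vs β=5 → FL=W FR=W RL=W RR=S
t=31: phase=(12,13,10,4) vs β=5 → FL=W FR=W RL=W RR=S

t=1: FL=W FR=W RL=W RR=W
t=3: FL=S FR=S RL=W RR=W
t=9: FL=W FR=W RL=S RR=W
t=20: FL=S FR=S RL=W RR=W
t=27: FL=W FR=W RL=W RR=S
t=28: FL=W FR=W RL=W RR=S
t=30: FL=W FR=W RL=W RR=S
t=31: FL=W FR=W RL=W RR=S


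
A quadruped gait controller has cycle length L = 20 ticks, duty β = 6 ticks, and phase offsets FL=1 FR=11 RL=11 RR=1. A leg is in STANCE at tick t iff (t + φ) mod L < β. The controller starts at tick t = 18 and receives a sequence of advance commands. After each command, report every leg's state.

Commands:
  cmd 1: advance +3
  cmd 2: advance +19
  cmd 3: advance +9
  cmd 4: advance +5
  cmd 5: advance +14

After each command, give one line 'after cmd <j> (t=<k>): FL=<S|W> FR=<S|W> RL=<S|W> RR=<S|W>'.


after cmd 1 (t=21): FL=S FR=W RL=W RR=S
after cmd 2 (t=40): FL=S FR=W RL=W RR=S
after cmd 3 (t=49): FL=W FR=S RL=S RR=W
after cmd 4 (t=54): FL=W FR=S RL=S RR=W
after cmd 5 (t=68): FL=W FR=W RL=W RR=W

start t=18: FL=W FR=W RL=W RR=W
cmd 1: advance +3 → t=21, phase=(2,12,12,2) → FL=S FR=W RL=W RR=S
cmd 2: advance +19 → t=40, phase=(1,11,11,1) → FL=S FR=W RL=W RR=S
cmd 3: advance +9 → t=49, phase=(10,0,0,10) → FL=W FR=S RL=S RR=W
cmd 4: advance +5 → t=54, phase=(15,5,5,15) → FL=W FR=S RL=S RR=W
cmd 5: advance +14 → t=68, phase=(9,19,19,9) → FL=W FR=W RL=W RR=W


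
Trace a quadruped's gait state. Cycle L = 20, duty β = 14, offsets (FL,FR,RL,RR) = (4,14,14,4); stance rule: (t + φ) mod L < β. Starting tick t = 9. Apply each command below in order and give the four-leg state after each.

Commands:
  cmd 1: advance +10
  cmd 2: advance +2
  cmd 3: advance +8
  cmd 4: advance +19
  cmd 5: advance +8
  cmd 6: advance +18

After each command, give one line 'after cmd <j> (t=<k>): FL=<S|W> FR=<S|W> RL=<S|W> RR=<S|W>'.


start t=9: FL=S FR=S RL=S RR=S
cmd 1: advance +10 → t=19, phase=(3,13,13,3) → FL=S FR=S RL=S RR=S
cmd 2: advance +2 → t=21, phase=(5,15,15,5) → FL=S FR=W RL=W RR=S
cmd 3: advance +8 → t=29, phase=(13,3,3,13) → FL=S FR=S RL=S RR=S
cmd 4: advance +19 → t=48, phase=(12,2,2,12) → FL=S FR=S RL=S RR=S
cmd 5: advance +8 → t=56, phase=(0,10,10,0) → FL=S FR=S RL=S RR=S
cmd 6: advance +18 → t=74, phase=(18,8,8,18) → FL=W FR=S RL=S RR=W

after cmd 1 (t=19): FL=S FR=S RL=S RR=S
after cmd 2 (t=21): FL=S FR=W RL=W RR=S
after cmd 3 (t=29): FL=S FR=S RL=S RR=S
after cmd 4 (t=48): FL=S FR=S RL=S RR=S
after cmd 5 (t=56): FL=S FR=S RL=S RR=S
after cmd 6 (t=74): FL=W FR=S RL=S RR=W


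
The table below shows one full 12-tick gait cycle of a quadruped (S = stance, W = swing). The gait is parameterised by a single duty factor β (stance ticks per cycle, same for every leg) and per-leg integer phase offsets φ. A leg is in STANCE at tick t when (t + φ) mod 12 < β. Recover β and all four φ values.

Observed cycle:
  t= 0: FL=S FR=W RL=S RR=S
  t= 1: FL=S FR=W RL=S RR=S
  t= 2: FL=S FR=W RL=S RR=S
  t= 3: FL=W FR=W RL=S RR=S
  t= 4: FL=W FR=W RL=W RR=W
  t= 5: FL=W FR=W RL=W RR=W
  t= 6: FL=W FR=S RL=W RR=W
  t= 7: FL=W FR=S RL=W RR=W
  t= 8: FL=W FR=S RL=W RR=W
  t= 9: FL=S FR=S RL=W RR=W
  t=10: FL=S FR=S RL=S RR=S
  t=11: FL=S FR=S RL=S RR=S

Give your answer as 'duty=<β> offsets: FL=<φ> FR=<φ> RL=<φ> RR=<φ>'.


duty β = stance ticks per leg = 6
FL: stance ticks = 6; W→S at t=9 → φ=3
FR: stance ticks = 6; W→S at t=6 → φ=6
RL: stance ticks = 6; W→S at t=10 → φ=2
RR: stance ticks = 6; W→S at t=10 → φ=2

duty=6 offsets: FL=3 FR=6 RL=2 RR=2


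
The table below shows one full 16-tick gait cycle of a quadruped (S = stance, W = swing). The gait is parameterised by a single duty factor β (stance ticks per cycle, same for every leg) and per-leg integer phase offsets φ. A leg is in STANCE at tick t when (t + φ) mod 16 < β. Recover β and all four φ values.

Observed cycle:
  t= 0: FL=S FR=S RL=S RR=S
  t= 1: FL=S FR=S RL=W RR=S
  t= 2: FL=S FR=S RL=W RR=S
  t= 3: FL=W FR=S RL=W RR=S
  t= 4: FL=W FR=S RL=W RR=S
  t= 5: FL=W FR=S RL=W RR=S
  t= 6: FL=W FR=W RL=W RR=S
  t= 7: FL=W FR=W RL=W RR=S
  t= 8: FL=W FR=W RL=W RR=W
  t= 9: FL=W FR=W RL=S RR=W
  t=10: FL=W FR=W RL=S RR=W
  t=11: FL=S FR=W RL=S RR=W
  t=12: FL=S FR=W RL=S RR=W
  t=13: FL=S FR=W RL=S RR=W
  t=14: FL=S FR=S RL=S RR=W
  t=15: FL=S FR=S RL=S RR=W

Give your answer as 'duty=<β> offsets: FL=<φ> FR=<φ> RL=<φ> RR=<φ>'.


duty=8 offsets: FL=5 FR=2 RL=7 RR=0

duty β = stance ticks per leg = 8
FL: stance ticks = 8; W→S at t=11 → φ=5
FR: stance ticks = 8; W→S at t=14 → φ=2
RL: stance ticks = 8; W→S at t=9 → φ=7
RR: stance ticks = 8; W→S at t=0 → φ=0


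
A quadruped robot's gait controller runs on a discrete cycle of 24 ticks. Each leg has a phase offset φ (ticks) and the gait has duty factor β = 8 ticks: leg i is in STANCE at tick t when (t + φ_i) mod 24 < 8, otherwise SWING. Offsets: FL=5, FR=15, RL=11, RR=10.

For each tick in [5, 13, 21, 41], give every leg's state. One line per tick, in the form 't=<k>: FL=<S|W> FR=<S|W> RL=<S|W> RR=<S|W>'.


t=5: phase=(10,20,16,15) vs β=8 → FL=W FR=W RL=W RR=W
t=13: phase=(18,4,0,23) vs β=8 → FL=W FR=S RL=S RR=W
t=21: phase=(2,12,8,7) vs β=8 → FL=S FR=W RL=W RR=S
t=41: phase=(22,8,4,3) vs β=8 → FL=W FR=W RL=S RR=S

t=5: FL=W FR=W RL=W RR=W
t=13: FL=W FR=S RL=S RR=W
t=21: FL=S FR=W RL=W RR=S
t=41: FL=W FR=W RL=S RR=S


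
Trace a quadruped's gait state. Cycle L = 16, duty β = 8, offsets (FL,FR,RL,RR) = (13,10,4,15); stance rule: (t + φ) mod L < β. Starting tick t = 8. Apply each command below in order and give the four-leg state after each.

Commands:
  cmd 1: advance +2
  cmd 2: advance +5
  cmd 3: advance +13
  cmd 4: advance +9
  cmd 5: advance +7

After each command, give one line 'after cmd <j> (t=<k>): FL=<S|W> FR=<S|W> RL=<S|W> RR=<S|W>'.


start t=8: FL=S FR=S RL=W RR=S
cmd 1: advance +2 → t=10, phase=(7,4,14,9) → FL=S FR=S RL=W RR=W
cmd 2: advance +5 → t=15, phase=(12,9,3,14) → FL=W FR=W RL=S RR=W
cmd 3: advance +13 → t=28, phase=(9,6,0,11) → FL=W FR=S RL=S RR=W
cmd 4: advance +9 → t=37, phase=(2,15,9,4) → FL=S FR=W RL=W RR=S
cmd 5: advance +7 → t=44, phase=(9,6,0,11) → FL=W FR=S RL=S RR=W

after cmd 1 (t=10): FL=S FR=S RL=W RR=W
after cmd 2 (t=15): FL=W FR=W RL=S RR=W
after cmd 3 (t=28): FL=W FR=S RL=S RR=W
after cmd 4 (t=37): FL=S FR=W RL=W RR=S
after cmd 5 (t=44): FL=W FR=S RL=S RR=W


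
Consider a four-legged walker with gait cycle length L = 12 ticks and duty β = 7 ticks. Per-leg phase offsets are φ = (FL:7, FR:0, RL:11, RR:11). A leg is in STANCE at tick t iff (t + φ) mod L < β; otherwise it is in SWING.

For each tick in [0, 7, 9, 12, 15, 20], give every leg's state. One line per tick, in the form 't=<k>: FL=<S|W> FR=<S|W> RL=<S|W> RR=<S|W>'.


t=0: FL=W FR=S RL=W RR=W
t=7: FL=S FR=W RL=S RR=S
t=9: FL=S FR=W RL=W RR=W
t=12: FL=W FR=S RL=W RR=W
t=15: FL=W FR=S RL=S RR=S
t=20: FL=S FR=W RL=W RR=W

t=0: phase=(7,0,11,11) vs β=7 → FL=W FR=S RL=W RR=W
t=7: phase=(2,7,6,6) vs β=7 → FL=S FR=W RL=S RR=S
t=9: phase=(4,9,8,8) vs β=7 → FL=S FR=W RL=W RR=W
t=12: phase=(7,0,11,11) vs β=7 → FL=W FR=S RL=W RR=W
t=15: phase=(10,3,2,2) vs β=7 → FL=W FR=S RL=S RR=S
t=20: phase=(3,8,7,7) vs β=7 → FL=S FR=W RL=W RR=W


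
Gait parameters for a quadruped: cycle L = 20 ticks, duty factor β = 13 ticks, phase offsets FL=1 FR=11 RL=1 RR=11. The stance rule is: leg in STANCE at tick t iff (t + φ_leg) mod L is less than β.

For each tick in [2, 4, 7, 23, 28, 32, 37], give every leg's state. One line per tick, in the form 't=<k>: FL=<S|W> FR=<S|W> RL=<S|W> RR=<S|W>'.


t=2: FL=S FR=W RL=S RR=W
t=4: FL=S FR=W RL=S RR=W
t=7: FL=S FR=W RL=S RR=W
t=23: FL=S FR=W RL=S RR=W
t=28: FL=S FR=W RL=S RR=W
t=32: FL=W FR=S RL=W RR=S
t=37: FL=W FR=S RL=W RR=S

t=2: phase=(3,13,3,13) vs β=13 → FL=S FR=W RL=S RR=W
t=4: phase=(5,15,5,15) vs β=13 → FL=S FR=W RL=S RR=W
t=7: phase=(8,18,8,18) vs β=13 → FL=S FR=W RL=S RR=W
t=23: phase=(4,14,4,14) vs β=13 → FL=S FR=W RL=S RR=W
t=28: phase=(9,19,9,19) vs β=13 → FL=S FR=W RL=S RR=W
t=32: phase=(13,3,13,3) vs β=13 → FL=W FR=S RL=W RR=S
t=37: phase=(18,8,18,8) vs β=13 → FL=W FR=S RL=W RR=S


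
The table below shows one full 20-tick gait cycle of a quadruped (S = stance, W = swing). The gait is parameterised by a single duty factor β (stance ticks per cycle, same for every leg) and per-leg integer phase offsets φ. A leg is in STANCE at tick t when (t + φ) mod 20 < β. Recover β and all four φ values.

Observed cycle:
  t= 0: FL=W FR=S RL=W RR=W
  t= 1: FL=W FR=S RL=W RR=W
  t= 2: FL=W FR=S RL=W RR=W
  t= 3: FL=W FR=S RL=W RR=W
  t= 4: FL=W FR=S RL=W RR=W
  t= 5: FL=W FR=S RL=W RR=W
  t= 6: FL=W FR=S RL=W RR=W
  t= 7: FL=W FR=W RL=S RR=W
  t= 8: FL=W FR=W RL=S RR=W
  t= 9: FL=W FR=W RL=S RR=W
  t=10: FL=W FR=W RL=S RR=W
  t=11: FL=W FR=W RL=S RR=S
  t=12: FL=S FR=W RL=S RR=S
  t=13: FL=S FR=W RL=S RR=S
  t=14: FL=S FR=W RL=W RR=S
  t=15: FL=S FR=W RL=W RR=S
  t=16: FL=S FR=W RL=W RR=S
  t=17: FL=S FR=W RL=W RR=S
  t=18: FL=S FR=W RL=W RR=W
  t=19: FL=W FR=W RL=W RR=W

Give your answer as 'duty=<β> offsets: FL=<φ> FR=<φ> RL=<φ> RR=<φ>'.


duty β = stance ticks per leg = 7
FL: stance ticks = 7; W→S at t=12 → φ=8
FR: stance ticks = 7; W→S at t=0 → φ=0
RL: stance ticks = 7; W→S at t=7 → φ=13
RR: stance ticks = 7; W→S at t=11 → φ=9

duty=7 offsets: FL=8 FR=0 RL=13 RR=9


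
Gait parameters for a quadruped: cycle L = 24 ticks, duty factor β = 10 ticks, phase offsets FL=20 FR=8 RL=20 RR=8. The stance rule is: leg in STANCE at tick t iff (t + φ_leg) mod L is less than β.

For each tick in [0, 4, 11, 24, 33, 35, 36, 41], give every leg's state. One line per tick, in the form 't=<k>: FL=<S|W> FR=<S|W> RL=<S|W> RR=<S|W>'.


t=0: FL=W FR=S RL=W RR=S
t=4: FL=S FR=W RL=S RR=W
t=11: FL=S FR=W RL=S RR=W
t=24: FL=W FR=S RL=W RR=S
t=33: FL=S FR=W RL=S RR=W
t=35: FL=S FR=W RL=S RR=W
t=36: FL=S FR=W RL=S RR=W
t=41: FL=W FR=S RL=W RR=S

t=0: phase=(20,8,20,8) vs β=10 → FL=W FR=S RL=W RR=S
t=4: phase=(0,12,0,12) vs β=10 → FL=S FR=W RL=S RR=W
t=11: phase=(7,19,7,19) vs β=10 → FL=S FR=W RL=S RR=W
t=24: phase=(20,8,20,8) vs β=10 → FL=W FR=S RL=W RR=S
t=33: phase=(5,17,5,17) vs β=10 → FL=S FR=W RL=S RR=W
t=35: phase=(7,19,7,19) vs β=10 → FL=S FR=W RL=S RR=W
t=36: phase=(8,20,8,20) vs β=10 → FL=S FR=W RL=S RR=W
t=41: phase=(13,1,13,1) vs β=10 → FL=W FR=S RL=W RR=S


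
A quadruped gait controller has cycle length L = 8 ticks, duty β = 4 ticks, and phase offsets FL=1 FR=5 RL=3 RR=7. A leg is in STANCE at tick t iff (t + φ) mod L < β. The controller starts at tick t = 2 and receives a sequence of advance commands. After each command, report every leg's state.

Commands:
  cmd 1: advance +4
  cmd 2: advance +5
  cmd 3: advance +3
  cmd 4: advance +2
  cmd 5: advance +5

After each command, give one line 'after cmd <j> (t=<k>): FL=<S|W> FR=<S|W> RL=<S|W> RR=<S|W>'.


start t=2: FL=S FR=W RL=W RR=S
cmd 1: advance +4 → t=6, phase=(7,3,1,5) → FL=W FR=S RL=S RR=W
cmd 2: advance +5 → t=11, phase=(4,0,6,2) → FL=W FR=S RL=W RR=S
cmd 3: advance +3 → t=14, phase=(7,3,1,5) → FL=W FR=S RL=S RR=W
cmd 4: advance +2 → t=16, phase=(1,5,3,7) → FL=S FR=W RL=S RR=W
cmd 5: advance +5 → t=21, phase=(6,2,0,4) → FL=W FR=S RL=S RR=W

after cmd 1 (t=6): FL=W FR=S RL=S RR=W
after cmd 2 (t=11): FL=W FR=S RL=W RR=S
after cmd 3 (t=14): FL=W FR=S RL=S RR=W
after cmd 4 (t=16): FL=S FR=W RL=S RR=W
after cmd 5 (t=21): FL=W FR=S RL=S RR=W


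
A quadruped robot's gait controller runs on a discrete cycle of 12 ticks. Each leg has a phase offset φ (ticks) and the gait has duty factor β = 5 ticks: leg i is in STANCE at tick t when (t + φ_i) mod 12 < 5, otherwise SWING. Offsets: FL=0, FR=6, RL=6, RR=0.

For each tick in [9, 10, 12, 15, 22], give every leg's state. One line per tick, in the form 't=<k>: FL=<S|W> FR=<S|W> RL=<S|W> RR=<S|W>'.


t=9: FL=W FR=S RL=S RR=W
t=10: FL=W FR=S RL=S RR=W
t=12: FL=S FR=W RL=W RR=S
t=15: FL=S FR=W RL=W RR=S
t=22: FL=W FR=S RL=S RR=W

t=9: phase=(9,3,3,9) vs β=5 → FL=W FR=S RL=S RR=W
t=10: phase=(10,4,4,10) vs β=5 → FL=W FR=S RL=S RR=W
t=12: phase=(0,6,6,0) vs β=5 → FL=S FR=W RL=W RR=S
t=15: phase=(3,9,9,3) vs β=5 → FL=S FR=W RL=W RR=S
t=22: phase=(10,4,4,10) vs β=5 → FL=W FR=S RL=S RR=W


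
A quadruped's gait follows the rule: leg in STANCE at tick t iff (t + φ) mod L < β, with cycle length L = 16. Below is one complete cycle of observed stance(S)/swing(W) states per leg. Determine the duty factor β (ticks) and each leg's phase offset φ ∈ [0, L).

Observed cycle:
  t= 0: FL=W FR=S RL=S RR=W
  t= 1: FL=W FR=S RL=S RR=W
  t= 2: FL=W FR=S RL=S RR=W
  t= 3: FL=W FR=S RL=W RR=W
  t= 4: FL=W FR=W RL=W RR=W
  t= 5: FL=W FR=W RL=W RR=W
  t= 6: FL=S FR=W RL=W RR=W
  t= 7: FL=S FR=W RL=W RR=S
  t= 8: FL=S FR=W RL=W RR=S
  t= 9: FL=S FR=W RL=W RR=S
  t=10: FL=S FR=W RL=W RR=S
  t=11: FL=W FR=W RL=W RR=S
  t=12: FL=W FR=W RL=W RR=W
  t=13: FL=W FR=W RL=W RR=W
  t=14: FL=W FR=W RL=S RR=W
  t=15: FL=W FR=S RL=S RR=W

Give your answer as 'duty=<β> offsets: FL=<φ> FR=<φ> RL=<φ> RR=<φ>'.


duty=5 offsets: FL=10 FR=1 RL=2 RR=9

duty β = stance ticks per leg = 5
FL: stance ticks = 5; W→S at t=6 → φ=10
FR: stance ticks = 5; W→S at t=15 → φ=1
RL: stance ticks = 5; W→S at t=14 → φ=2
RR: stance ticks = 5; W→S at t=7 → φ=9


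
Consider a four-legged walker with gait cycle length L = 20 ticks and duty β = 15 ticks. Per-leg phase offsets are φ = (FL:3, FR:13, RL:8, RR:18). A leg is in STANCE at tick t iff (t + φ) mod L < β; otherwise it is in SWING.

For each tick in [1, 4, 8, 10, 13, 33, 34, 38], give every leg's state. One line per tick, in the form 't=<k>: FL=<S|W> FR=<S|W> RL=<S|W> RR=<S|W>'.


t=1: phase=(4,14,9,19) vs β=15 → FL=S FR=S RL=S RR=W
t=4: phase=(7,17,12,2) vs β=15 → FL=S FR=W RL=S RR=S
t=8: phase=(11,1,16,6) vs β=15 → FL=S FR=S RL=W RR=S
t=10: phase=(13,3,18,8) vs β=15 → FL=S FR=S RL=W RR=S
t=13: phase=(16,6,1,11) vs β=15 → FL=W FR=S RL=S RR=S
t=33: phase=(16,6,1,11) vs β=15 → FL=W FR=S RL=S RR=S
t=34: phase=(17,7,2,12) vs β=15 → FL=W FR=S RL=S RR=S
t=38: phase=(1,11,6,16) vs β=15 → FL=S FR=S RL=S RR=W

t=1: FL=S FR=S RL=S RR=W
t=4: FL=S FR=W RL=S RR=S
t=8: FL=S FR=S RL=W RR=S
t=10: FL=S FR=S RL=W RR=S
t=13: FL=W FR=S RL=S RR=S
t=33: FL=W FR=S RL=S RR=S
t=34: FL=W FR=S RL=S RR=S
t=38: FL=S FR=S RL=S RR=W


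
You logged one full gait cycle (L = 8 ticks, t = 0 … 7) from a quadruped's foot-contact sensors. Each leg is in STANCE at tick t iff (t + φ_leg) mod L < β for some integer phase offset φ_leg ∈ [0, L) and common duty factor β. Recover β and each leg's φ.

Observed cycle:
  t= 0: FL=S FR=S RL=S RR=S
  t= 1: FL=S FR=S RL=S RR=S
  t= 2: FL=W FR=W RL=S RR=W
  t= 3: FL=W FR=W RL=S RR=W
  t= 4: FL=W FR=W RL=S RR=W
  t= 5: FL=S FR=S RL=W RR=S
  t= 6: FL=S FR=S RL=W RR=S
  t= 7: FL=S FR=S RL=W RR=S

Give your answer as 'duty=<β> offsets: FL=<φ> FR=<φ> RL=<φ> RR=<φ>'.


duty β = stance ticks per leg = 5
FL: stance ticks = 5; W→S at t=5 → φ=3
FR: stance ticks = 5; W→S at t=5 → φ=3
RL: stance ticks = 5; W→S at t=0 → φ=0
RR: stance ticks = 5; W→S at t=5 → φ=3

duty=5 offsets: FL=3 FR=3 RL=0 RR=3


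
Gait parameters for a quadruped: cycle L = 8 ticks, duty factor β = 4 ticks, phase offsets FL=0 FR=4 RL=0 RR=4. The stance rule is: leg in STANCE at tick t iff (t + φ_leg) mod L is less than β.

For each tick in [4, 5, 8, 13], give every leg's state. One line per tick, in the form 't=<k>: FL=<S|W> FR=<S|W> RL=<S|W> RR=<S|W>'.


t=4: phase=(4,0,4,0) vs β=4 → FL=W FR=S RL=W RR=S
t=5: phase=(5,1,5,1) vs β=4 → FL=W FR=S RL=W RR=S
t=8: phase=(0,4,0,4) vs β=4 → FL=S FR=W RL=S RR=W
t=13: phase=(5,1,5,1) vs β=4 → FL=W FR=S RL=W RR=S

t=4: FL=W FR=S RL=W RR=S
t=5: FL=W FR=S RL=W RR=S
t=8: FL=S FR=W RL=S RR=W
t=13: FL=W FR=S RL=W RR=S


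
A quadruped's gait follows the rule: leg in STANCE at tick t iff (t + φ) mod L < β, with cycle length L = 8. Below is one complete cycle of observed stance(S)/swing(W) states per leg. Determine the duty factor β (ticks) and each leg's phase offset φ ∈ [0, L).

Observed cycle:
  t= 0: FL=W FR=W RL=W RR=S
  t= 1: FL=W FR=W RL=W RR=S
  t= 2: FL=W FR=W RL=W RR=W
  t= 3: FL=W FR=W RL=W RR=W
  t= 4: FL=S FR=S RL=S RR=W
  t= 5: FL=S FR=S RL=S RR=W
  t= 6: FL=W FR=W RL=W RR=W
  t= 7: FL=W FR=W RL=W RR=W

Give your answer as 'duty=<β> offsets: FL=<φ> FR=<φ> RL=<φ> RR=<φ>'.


duty β = stance ticks per leg = 2
FL: stance ticks = 2; W→S at t=4 → φ=4
FR: stance ticks = 2; W→S at t=4 → φ=4
RL: stance ticks = 2; W→S at t=4 → φ=4
RR: stance ticks = 2; W→S at t=0 → φ=0

duty=2 offsets: FL=4 FR=4 RL=4 RR=0


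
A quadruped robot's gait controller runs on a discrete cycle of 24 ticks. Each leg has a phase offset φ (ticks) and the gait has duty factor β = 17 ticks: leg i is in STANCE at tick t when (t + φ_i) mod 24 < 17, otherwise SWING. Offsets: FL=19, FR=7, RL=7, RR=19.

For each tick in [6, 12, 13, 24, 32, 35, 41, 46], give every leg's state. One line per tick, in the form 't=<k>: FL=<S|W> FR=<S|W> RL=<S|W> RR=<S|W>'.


t=6: phase=(1,13,13,1) vs β=17 → FL=S FR=S RL=S RR=S
t=12: phase=(7,19,19,7) vs β=17 → FL=S FR=W RL=W RR=S
t=13: phase=(8,20,20,8) vs β=17 → FL=S FR=W RL=W RR=S
t=24: phase=(19,7,7,19) vs β=17 → FL=W FR=S RL=S RR=W
t=32: phase=(3,15,15,3) vs β=17 → FL=S FR=S RL=S RR=S
t=35: phase=(6,18,18,6) vs β=17 → FL=S FR=W RL=W RR=S
t=41: phase=(12,0,0,12) vs β=17 → FL=S FR=S RL=S RR=S
t=46: phase=(17,5,5,17) vs β=17 → FL=W FR=S RL=S RR=W

t=6: FL=S FR=S RL=S RR=S
t=12: FL=S FR=W RL=W RR=S
t=13: FL=S FR=W RL=W RR=S
t=24: FL=W FR=S RL=S RR=W
t=32: FL=S FR=S RL=S RR=S
t=35: FL=S FR=W RL=W RR=S
t=41: FL=S FR=S RL=S RR=S
t=46: FL=W FR=S RL=S RR=W


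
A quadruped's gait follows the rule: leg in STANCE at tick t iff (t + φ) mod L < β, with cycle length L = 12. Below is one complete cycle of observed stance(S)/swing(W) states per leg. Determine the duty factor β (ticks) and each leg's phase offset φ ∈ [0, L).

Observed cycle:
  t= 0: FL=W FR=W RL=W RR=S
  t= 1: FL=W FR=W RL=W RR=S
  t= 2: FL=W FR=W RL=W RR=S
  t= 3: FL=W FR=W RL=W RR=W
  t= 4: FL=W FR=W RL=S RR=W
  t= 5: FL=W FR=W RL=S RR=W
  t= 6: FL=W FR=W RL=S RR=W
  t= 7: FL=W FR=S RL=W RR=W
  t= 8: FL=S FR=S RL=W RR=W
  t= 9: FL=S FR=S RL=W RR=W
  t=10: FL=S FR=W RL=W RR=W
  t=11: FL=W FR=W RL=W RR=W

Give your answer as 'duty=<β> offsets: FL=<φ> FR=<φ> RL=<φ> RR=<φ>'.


duty=3 offsets: FL=4 FR=5 RL=8 RR=0

duty β = stance ticks per leg = 3
FL: stance ticks = 3; W→S at t=8 → φ=4
FR: stance ticks = 3; W→S at t=7 → φ=5
RL: stance ticks = 3; W→S at t=4 → φ=8
RR: stance ticks = 3; W→S at t=0 → φ=0


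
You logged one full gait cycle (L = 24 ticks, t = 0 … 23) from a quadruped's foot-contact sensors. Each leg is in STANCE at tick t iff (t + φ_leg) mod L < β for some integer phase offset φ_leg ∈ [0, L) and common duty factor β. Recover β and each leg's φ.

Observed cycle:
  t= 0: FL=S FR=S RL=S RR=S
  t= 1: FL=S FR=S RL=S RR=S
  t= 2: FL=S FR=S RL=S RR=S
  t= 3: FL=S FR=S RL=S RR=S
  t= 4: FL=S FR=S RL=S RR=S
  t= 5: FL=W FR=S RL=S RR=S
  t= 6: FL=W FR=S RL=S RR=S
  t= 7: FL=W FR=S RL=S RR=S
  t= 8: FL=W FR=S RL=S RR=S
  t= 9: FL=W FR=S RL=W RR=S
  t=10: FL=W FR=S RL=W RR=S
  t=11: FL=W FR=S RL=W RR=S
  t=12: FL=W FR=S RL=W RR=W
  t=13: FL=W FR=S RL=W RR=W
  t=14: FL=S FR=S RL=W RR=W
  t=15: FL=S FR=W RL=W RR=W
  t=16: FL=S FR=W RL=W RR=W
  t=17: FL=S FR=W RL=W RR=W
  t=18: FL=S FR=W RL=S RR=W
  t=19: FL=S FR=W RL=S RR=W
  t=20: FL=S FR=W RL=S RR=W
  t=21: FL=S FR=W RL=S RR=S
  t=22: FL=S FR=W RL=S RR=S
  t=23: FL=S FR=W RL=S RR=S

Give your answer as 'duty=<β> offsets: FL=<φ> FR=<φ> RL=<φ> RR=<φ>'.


duty=15 offsets: FL=10 FR=0 RL=6 RR=3

duty β = stance ticks per leg = 15
FL: stance ticks = 15; W→S at t=14 → φ=10
FR: stance ticks = 15; W→S at t=0 → φ=0
RL: stance ticks = 15; W→S at t=18 → φ=6
RR: stance ticks = 15; W→S at t=21 → φ=3


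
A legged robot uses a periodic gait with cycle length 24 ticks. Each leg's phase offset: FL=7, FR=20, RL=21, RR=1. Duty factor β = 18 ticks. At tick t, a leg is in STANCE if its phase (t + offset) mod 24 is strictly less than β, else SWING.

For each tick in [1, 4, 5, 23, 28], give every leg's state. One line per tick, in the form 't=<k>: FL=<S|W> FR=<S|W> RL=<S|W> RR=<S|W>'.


t=1: phase=(8,21,22,2) vs β=18 → FL=S FR=W RL=W RR=S
t=4: phase=(11,0,1,5) vs β=18 → FL=S FR=S RL=S RR=S
t=5: phase=(12,1,2,6) vs β=18 → FL=S FR=S RL=S RR=S
t=23: phase=(6,19,20,0) vs β=18 → FL=S FR=W RL=W RR=S
t=28: phase=(11,0,1,5) vs β=18 → FL=S FR=S RL=S RR=S

t=1: FL=S FR=W RL=W RR=S
t=4: FL=S FR=S RL=S RR=S
t=5: FL=S FR=S RL=S RR=S
t=23: FL=S FR=W RL=W RR=S
t=28: FL=S FR=S RL=S RR=S


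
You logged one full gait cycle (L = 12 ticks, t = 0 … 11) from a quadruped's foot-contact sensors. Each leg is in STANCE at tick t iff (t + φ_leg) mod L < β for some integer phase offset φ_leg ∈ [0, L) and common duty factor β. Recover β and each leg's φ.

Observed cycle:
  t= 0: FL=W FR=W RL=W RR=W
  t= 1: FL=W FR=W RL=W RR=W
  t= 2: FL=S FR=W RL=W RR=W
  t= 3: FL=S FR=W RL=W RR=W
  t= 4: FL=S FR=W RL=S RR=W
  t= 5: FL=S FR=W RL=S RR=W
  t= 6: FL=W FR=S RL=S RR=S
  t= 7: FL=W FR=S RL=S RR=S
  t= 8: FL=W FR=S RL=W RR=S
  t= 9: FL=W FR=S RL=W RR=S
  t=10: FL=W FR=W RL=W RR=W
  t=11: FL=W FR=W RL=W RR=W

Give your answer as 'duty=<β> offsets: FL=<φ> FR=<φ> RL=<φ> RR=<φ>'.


duty β = stance ticks per leg = 4
FL: stance ticks = 4; W→S at t=2 → φ=10
FR: stance ticks = 4; W→S at t=6 → φ=6
RL: stance ticks = 4; W→S at t=4 → φ=8
RR: stance ticks = 4; W→S at t=6 → φ=6

duty=4 offsets: FL=10 FR=6 RL=8 RR=6


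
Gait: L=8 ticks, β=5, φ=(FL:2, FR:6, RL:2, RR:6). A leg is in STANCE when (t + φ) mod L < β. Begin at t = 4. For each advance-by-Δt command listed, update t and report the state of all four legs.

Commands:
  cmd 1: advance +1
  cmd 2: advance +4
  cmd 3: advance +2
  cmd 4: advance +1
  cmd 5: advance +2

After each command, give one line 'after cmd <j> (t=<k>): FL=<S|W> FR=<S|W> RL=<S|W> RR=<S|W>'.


after cmd 1 (t=5): FL=W FR=S RL=W RR=S
after cmd 2 (t=9): FL=S FR=W RL=S RR=W
after cmd 3 (t=11): FL=W FR=S RL=W RR=S
after cmd 4 (t=12): FL=W FR=S RL=W RR=S
after cmd 5 (t=14): FL=S FR=S RL=S RR=S

start t=4: FL=W FR=S RL=W RR=S
cmd 1: advance +1 → t=5, phase=(7,3,7,3) → FL=W FR=S RL=W RR=S
cmd 2: advance +4 → t=9, phase=(3,7,3,7) → FL=S FR=W RL=S RR=W
cmd 3: advance +2 → t=11, phase=(5,1,5,1) → FL=W FR=S RL=W RR=S
cmd 4: advance +1 → t=12, phase=(6,2,6,2) → FL=W FR=S RL=W RR=S
cmd 5: advance +2 → t=14, phase=(0,4,0,4) → FL=S FR=S RL=S RR=S
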